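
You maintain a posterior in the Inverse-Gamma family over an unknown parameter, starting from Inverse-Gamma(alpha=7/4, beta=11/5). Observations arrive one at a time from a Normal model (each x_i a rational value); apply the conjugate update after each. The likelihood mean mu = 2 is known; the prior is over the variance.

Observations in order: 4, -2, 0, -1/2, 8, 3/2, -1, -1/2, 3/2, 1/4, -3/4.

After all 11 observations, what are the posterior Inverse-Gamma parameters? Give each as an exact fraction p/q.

obs 1: x=4 → posterior Inverse-Gamma(9/4, 21/5)
obs 2: x=-2 → posterior Inverse-Gamma(11/4, 61/5)
obs 3: x=0 → posterior Inverse-Gamma(13/4, 71/5)
obs 4: x=-1/2 → posterior Inverse-Gamma(15/4, 693/40)
obs 5: x=8 → posterior Inverse-Gamma(17/4, 1413/40)
obs 6: x=3/2 → posterior Inverse-Gamma(19/4, 709/20)
obs 7: x=-1 → posterior Inverse-Gamma(21/4, 799/20)
obs 8: x=-1/2 → posterior Inverse-Gamma(23/4, 1723/40)
obs 9: x=3/2 → posterior Inverse-Gamma(25/4, 216/5)
obs 10: x=1/4 → posterior Inverse-Gamma(27/4, 7157/160)
obs 11: x=-3/4 → posterior Inverse-Gamma(29/4, 3881/80)

alpha=29/4, beta=3881/80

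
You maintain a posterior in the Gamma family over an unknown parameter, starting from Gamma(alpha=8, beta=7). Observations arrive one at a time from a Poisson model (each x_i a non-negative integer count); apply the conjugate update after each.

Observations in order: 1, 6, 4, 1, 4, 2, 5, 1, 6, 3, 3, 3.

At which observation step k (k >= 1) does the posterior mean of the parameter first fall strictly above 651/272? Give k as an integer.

k = 10

obs 1: x=1 → posterior Gamma(9, 8)
obs 2: x=6 → posterior Gamma(15, 9)
obs 3: x=4 → posterior Gamma(19, 10)
obs 4: x=1 → posterior Gamma(20, 11)
obs 5: x=4 → posterior Gamma(24, 12)
obs 6: x=2 → posterior Gamma(26, 13)
obs 7: x=5 → posterior Gamma(31, 14)
obs 8: x=1 → posterior Gamma(32, 15)
obs 9: x=6 → posterior Gamma(38, 16)
obs 10: x=3 → posterior Gamma(41, 17)
obs 11: x=3 → posterior Gamma(44, 18)
obs 12: x=3 → posterior Gamma(47, 19)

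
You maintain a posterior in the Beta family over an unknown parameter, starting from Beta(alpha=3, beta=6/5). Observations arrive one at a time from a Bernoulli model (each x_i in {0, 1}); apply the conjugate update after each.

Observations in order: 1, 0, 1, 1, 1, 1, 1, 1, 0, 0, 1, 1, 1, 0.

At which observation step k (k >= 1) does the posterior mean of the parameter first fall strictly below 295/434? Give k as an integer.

k = 2

obs 1: x=1 → posterior Beta(4, 6/5)
obs 2: x=0 → posterior Beta(4, 11/5)
obs 3: x=1 → posterior Beta(5, 11/5)
obs 4: x=1 → posterior Beta(6, 11/5)
obs 5: x=1 → posterior Beta(7, 11/5)
obs 6: x=1 → posterior Beta(8, 11/5)
obs 7: x=1 → posterior Beta(9, 11/5)
obs 8: x=1 → posterior Beta(10, 11/5)
obs 9: x=0 → posterior Beta(10, 16/5)
obs 10: x=0 → posterior Beta(10, 21/5)
obs 11: x=1 → posterior Beta(11, 21/5)
obs 12: x=1 → posterior Beta(12, 21/5)
obs 13: x=1 → posterior Beta(13, 21/5)
obs 14: x=0 → posterior Beta(13, 26/5)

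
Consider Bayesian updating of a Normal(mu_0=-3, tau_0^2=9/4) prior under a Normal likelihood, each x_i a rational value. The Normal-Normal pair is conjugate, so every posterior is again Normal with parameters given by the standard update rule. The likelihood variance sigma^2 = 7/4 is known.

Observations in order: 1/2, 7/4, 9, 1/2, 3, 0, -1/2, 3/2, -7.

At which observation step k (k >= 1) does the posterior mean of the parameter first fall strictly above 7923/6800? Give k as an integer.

k = 3

obs 1: x=1/2 → posterior Normal(-33/32, 63/64)
obs 2: x=7/4 → posterior Normal(-3/100, 63/100)
obs 3: x=9 → posterior Normal(321/136, 63/136)
obs 4: x=1/2 → posterior Normal(339/172, 63/172)
obs 5: x=3 → posterior Normal(447/208, 63/208)
obs 6: x=0 → posterior Normal(447/244, 63/244)
obs 7: x=-1/2 → posterior Normal(429/280, 9/40)
obs 8: x=3/2 → posterior Normal(483/316, 63/316)
obs 9: x=-7 → posterior Normal(21/32, 63/352)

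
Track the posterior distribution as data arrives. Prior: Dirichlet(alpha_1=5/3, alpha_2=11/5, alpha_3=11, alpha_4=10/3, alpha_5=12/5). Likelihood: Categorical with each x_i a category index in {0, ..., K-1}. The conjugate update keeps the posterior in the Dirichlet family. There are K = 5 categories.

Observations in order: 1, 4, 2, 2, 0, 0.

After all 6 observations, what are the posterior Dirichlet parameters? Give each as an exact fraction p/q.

alpha_1=11/3, alpha_2=16/5, alpha_3=13, alpha_4=10/3, alpha_5=17/5

obs 1: x=1 → posterior Dirichlet(5/3, 16/5, 11, 10/3, 12/5)
obs 2: x=4 → posterior Dirichlet(5/3, 16/5, 11, 10/3, 17/5)
obs 3: x=2 → posterior Dirichlet(5/3, 16/5, 12, 10/3, 17/5)
obs 4: x=2 → posterior Dirichlet(5/3, 16/5, 13, 10/3, 17/5)
obs 5: x=0 → posterior Dirichlet(8/3, 16/5, 13, 10/3, 17/5)
obs 6: x=0 → posterior Dirichlet(11/3, 16/5, 13, 10/3, 17/5)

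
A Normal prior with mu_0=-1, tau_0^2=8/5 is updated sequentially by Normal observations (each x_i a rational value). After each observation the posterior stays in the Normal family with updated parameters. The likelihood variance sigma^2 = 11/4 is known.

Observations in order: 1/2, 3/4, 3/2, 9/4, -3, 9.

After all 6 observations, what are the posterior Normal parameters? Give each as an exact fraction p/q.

obs 1: x=1/2 → posterior Normal(-13/29, 88/87)
obs 2: x=3/4 → posterior Normal(-15/119, 88/119)
obs 3: x=3/2 → posterior Normal(33/151, 88/151)
obs 4: x=9/4 → posterior Normal(35/61, 88/183)
obs 5: x=-3 → posterior Normal(9/215, 88/215)
obs 6: x=9 → posterior Normal(297/247, 88/247)

mu_0=297/247, tau_0^2=88/247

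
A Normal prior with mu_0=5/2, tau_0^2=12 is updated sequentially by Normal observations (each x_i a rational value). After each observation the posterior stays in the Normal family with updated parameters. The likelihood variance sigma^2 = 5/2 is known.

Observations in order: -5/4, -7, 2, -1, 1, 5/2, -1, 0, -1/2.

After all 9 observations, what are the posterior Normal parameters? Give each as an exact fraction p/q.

obs 1: x=-5/4 → posterior Normal(-35/58, 60/29)
obs 2: x=-7 → posterior Normal(-7/2, 60/53)
obs 3: x=2 → posterior Normal(-25/14, 60/77)
obs 4: x=-1 → posterior Normal(-323/202, 60/101)
obs 5: x=1 → posterior Normal(-11/10, 12/25)
obs 6: x=5/2 → posterior Normal(-155/298, 60/149)
obs 7: x=-1 → posterior Normal(-203/346, 60/173)
obs 8: x=0 → posterior Normal(-203/394, 60/197)
obs 9: x=-1/2 → posterior Normal(-227/442, 60/221)

mu_0=-227/442, tau_0^2=60/221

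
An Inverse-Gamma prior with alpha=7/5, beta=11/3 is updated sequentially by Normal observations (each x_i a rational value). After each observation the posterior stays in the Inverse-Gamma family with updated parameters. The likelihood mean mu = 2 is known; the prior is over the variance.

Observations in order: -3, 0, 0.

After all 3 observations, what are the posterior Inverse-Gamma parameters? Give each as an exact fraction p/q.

alpha=29/10, beta=121/6

obs 1: x=-3 → posterior Inverse-Gamma(19/10, 97/6)
obs 2: x=0 → posterior Inverse-Gamma(12/5, 109/6)
obs 3: x=0 → posterior Inverse-Gamma(29/10, 121/6)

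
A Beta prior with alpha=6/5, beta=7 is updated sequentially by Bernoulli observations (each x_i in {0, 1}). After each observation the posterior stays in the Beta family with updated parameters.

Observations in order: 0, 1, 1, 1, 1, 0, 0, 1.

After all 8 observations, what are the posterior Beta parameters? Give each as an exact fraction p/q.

alpha=31/5, beta=10

obs 1: x=0 → posterior Beta(6/5, 8)
obs 2: x=1 → posterior Beta(11/5, 8)
obs 3: x=1 → posterior Beta(16/5, 8)
obs 4: x=1 → posterior Beta(21/5, 8)
obs 5: x=1 → posterior Beta(26/5, 8)
obs 6: x=0 → posterior Beta(26/5, 9)
obs 7: x=0 → posterior Beta(26/5, 10)
obs 8: x=1 → posterior Beta(31/5, 10)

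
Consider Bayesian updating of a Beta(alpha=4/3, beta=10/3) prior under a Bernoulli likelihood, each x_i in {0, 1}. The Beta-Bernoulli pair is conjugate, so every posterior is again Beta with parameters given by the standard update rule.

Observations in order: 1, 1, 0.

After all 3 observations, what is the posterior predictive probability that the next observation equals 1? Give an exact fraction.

10/23

obs 1: x=1 → posterior Beta(7/3, 10/3)
obs 2: x=1 → posterior Beta(10/3, 10/3)
obs 3: x=0 → posterior Beta(10/3, 13/3)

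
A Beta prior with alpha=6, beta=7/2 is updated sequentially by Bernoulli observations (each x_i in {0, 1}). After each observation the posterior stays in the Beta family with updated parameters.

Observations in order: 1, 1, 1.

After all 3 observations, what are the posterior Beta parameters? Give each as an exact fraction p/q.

obs 1: x=1 → posterior Beta(7, 7/2)
obs 2: x=1 → posterior Beta(8, 7/2)
obs 3: x=1 → posterior Beta(9, 7/2)

alpha=9, beta=7/2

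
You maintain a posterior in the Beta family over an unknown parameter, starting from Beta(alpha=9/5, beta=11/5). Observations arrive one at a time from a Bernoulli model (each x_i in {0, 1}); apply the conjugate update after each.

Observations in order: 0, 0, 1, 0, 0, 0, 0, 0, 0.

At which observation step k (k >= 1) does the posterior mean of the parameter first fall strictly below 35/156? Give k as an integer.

k = 9

obs 1: x=0 → posterior Beta(9/5, 16/5)
obs 2: x=0 → posterior Beta(9/5, 21/5)
obs 3: x=1 → posterior Beta(14/5, 21/5)
obs 4: x=0 → posterior Beta(14/5, 26/5)
obs 5: x=0 → posterior Beta(14/5, 31/5)
obs 6: x=0 → posterior Beta(14/5, 36/5)
obs 7: x=0 → posterior Beta(14/5, 41/5)
obs 8: x=0 → posterior Beta(14/5, 46/5)
obs 9: x=0 → posterior Beta(14/5, 51/5)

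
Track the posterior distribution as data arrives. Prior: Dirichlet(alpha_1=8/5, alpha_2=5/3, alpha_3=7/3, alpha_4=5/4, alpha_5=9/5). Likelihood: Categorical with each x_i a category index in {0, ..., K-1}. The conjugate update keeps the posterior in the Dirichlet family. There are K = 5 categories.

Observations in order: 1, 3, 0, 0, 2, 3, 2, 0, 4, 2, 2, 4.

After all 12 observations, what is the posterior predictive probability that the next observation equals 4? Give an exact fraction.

76/413

obs 1: x=1 → posterior Dirichlet(8/5, 8/3, 7/3, 5/4, 9/5)
obs 2: x=3 → posterior Dirichlet(8/5, 8/3, 7/3, 9/4, 9/5)
obs 3: x=0 → posterior Dirichlet(13/5, 8/3, 7/3, 9/4, 9/5)
obs 4: x=0 → posterior Dirichlet(18/5, 8/3, 7/3, 9/4, 9/5)
obs 5: x=2 → posterior Dirichlet(18/5, 8/3, 10/3, 9/4, 9/5)
obs 6: x=3 → posterior Dirichlet(18/5, 8/3, 10/3, 13/4, 9/5)
obs 7: x=2 → posterior Dirichlet(18/5, 8/3, 13/3, 13/4, 9/5)
obs 8: x=0 → posterior Dirichlet(23/5, 8/3, 13/3, 13/4, 9/5)
obs 9: x=4 → posterior Dirichlet(23/5, 8/3, 13/3, 13/4, 14/5)
obs 10: x=2 → posterior Dirichlet(23/5, 8/3, 16/3, 13/4, 14/5)
obs 11: x=2 → posterior Dirichlet(23/5, 8/3, 19/3, 13/4, 14/5)
obs 12: x=4 → posterior Dirichlet(23/5, 8/3, 19/3, 13/4, 19/5)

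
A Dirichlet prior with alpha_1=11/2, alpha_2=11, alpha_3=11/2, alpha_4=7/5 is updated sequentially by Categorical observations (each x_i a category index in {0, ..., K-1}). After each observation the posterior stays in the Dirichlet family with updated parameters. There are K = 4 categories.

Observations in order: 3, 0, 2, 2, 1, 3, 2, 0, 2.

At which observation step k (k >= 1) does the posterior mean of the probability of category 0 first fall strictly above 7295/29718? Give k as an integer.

obs 1: x=3 → posterior Dirichlet(11/2, 11, 11/2, 12/5)
obs 2: x=0 → posterior Dirichlet(13/2, 11, 11/2, 12/5)
obs 3: x=2 → posterior Dirichlet(13/2, 11, 13/2, 12/5)
obs 4: x=2 → posterior Dirichlet(13/2, 11, 15/2, 12/5)
obs 5: x=1 → posterior Dirichlet(13/2, 12, 15/2, 12/5)
obs 6: x=3 → posterior Dirichlet(13/2, 12, 15/2, 17/5)
obs 7: x=2 → posterior Dirichlet(13/2, 12, 17/2, 17/5)
obs 8: x=0 → posterior Dirichlet(15/2, 12, 17/2, 17/5)
obs 9: x=2 → posterior Dirichlet(15/2, 12, 19/2, 17/5)

k = 2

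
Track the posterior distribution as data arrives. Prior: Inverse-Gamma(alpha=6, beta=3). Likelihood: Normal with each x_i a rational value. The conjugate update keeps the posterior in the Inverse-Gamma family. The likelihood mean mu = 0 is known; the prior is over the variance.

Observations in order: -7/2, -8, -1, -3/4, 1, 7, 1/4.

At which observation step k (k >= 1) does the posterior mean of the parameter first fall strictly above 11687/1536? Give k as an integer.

k = 6

obs 1: x=-7/2 → posterior Inverse-Gamma(13/2, 73/8)
obs 2: x=-8 → posterior Inverse-Gamma(7, 329/8)
obs 3: x=-1 → posterior Inverse-Gamma(15/2, 333/8)
obs 4: x=-3/4 → posterior Inverse-Gamma(8, 1341/32)
obs 5: x=1 → posterior Inverse-Gamma(17/2, 1357/32)
obs 6: x=7 → posterior Inverse-Gamma(9, 2141/32)
obs 7: x=1/4 → posterior Inverse-Gamma(19/2, 1071/16)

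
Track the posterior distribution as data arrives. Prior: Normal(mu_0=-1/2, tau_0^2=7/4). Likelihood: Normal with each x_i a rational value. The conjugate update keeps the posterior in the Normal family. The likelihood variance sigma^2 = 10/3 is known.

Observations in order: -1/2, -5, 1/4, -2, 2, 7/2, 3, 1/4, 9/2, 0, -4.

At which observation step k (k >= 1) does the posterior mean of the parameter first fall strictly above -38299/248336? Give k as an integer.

obs 1: x=-1/2 → posterior Normal(-1/2, 70/61)
obs 2: x=-5 → posterior Normal(-271/164, 35/41)
obs 3: x=1/4 → posterior Normal(-521/412, 70/103)
obs 4: x=-2 → posterior Normal(-689/496, 35/62)
obs 5: x=2 → posterior Normal(-521/580, 14/29)
obs 6: x=7/2 → posterior Normal(-227/664, 35/83)
obs 7: x=3 → posterior Normal(25/748, 70/187)
obs 8: x=1/4 → posterior Normal(23/416, 35/104)
obs 9: x=9/2 → posterior Normal(106/229, 70/229)
obs 10: x=0 → posterior Normal(53/125, 7/25)
obs 11: x=-4 → posterior Normal(22/271, 70/271)

k = 7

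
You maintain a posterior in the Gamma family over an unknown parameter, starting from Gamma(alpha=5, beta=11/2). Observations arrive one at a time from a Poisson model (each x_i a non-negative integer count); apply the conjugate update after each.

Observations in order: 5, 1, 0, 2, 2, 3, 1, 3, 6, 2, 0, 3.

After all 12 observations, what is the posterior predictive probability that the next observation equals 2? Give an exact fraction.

2019613737592416060176170413534622639417648315429687500/7710105884424969623139759010953858981831553019262380893

obs 1: x=5 → posterior Gamma(10, 13/2)
obs 2: x=1 → posterior Gamma(11, 15/2)
obs 3: x=0 → posterior Gamma(11, 17/2)
obs 4: x=2 → posterior Gamma(13, 19/2)
obs 5: x=2 → posterior Gamma(15, 21/2)
obs 6: x=3 → posterior Gamma(18, 23/2)
obs 7: x=1 → posterior Gamma(19, 25/2)
obs 8: x=3 → posterior Gamma(22, 27/2)
obs 9: x=6 → posterior Gamma(28, 29/2)
obs 10: x=2 → posterior Gamma(30, 31/2)
obs 11: x=0 → posterior Gamma(30, 33/2)
obs 12: x=3 → posterior Gamma(33, 35/2)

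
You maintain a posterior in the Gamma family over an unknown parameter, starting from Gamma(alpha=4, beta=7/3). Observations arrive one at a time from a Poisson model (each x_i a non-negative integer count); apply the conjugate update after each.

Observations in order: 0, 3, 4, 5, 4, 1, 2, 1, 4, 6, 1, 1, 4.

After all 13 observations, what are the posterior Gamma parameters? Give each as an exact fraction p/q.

obs 1: x=0 → posterior Gamma(4, 10/3)
obs 2: x=3 → posterior Gamma(7, 13/3)
obs 3: x=4 → posterior Gamma(11, 16/3)
obs 4: x=5 → posterior Gamma(16, 19/3)
obs 5: x=4 → posterior Gamma(20, 22/3)
obs 6: x=1 → posterior Gamma(21, 25/3)
obs 7: x=2 → posterior Gamma(23, 28/3)
obs 8: x=1 → posterior Gamma(24, 31/3)
obs 9: x=4 → posterior Gamma(28, 34/3)
obs 10: x=6 → posterior Gamma(34, 37/3)
obs 11: x=1 → posterior Gamma(35, 40/3)
obs 12: x=1 → posterior Gamma(36, 43/3)
obs 13: x=4 → posterior Gamma(40, 46/3)

alpha=40, beta=46/3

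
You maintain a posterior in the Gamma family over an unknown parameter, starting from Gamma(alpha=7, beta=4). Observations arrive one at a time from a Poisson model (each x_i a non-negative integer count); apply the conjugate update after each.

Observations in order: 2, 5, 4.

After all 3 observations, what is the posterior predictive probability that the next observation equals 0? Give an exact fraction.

1628413597910449/18014398509481984

obs 1: x=2 → posterior Gamma(9, 5)
obs 2: x=5 → posterior Gamma(14, 6)
obs 3: x=4 → posterior Gamma(18, 7)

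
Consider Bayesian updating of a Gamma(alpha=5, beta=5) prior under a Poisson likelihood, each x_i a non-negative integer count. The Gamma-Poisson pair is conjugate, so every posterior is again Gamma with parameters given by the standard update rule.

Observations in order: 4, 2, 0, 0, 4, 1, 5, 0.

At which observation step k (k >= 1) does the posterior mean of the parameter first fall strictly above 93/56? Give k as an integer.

k = 7

obs 1: x=4 → posterior Gamma(9, 6)
obs 2: x=2 → posterior Gamma(11, 7)
obs 3: x=0 → posterior Gamma(11, 8)
obs 4: x=0 → posterior Gamma(11, 9)
obs 5: x=4 → posterior Gamma(15, 10)
obs 6: x=1 → posterior Gamma(16, 11)
obs 7: x=5 → posterior Gamma(21, 12)
obs 8: x=0 → posterior Gamma(21, 13)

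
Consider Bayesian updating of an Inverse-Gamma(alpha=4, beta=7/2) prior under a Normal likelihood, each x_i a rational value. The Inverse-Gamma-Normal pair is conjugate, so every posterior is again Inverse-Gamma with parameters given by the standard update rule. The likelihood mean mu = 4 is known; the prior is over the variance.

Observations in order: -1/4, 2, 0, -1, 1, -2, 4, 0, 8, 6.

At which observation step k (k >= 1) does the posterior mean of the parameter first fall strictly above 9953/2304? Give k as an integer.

k = 3

obs 1: x=-1/4 → posterior Inverse-Gamma(9/2, 401/32)
obs 2: x=2 → posterior Inverse-Gamma(5, 465/32)
obs 3: x=0 → posterior Inverse-Gamma(11/2, 721/32)
obs 4: x=-1 → posterior Inverse-Gamma(6, 1121/32)
obs 5: x=1 → posterior Inverse-Gamma(13/2, 1265/32)
obs 6: x=-2 → posterior Inverse-Gamma(7, 1841/32)
obs 7: x=4 → posterior Inverse-Gamma(15/2, 1841/32)
obs 8: x=0 → posterior Inverse-Gamma(8, 2097/32)
obs 9: x=8 → posterior Inverse-Gamma(17/2, 2353/32)
obs 10: x=6 → posterior Inverse-Gamma(9, 2417/32)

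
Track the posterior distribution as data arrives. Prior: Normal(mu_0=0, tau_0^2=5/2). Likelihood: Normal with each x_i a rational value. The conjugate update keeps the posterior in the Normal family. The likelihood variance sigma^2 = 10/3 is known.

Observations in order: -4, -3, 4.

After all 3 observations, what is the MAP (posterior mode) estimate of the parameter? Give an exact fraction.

obs 1: x=-4 → posterior Normal(-12/7, 10/7)
obs 2: x=-3 → posterior Normal(-21/10, 1)
obs 3: x=4 → posterior Normal(-9/13, 10/13)

-9/13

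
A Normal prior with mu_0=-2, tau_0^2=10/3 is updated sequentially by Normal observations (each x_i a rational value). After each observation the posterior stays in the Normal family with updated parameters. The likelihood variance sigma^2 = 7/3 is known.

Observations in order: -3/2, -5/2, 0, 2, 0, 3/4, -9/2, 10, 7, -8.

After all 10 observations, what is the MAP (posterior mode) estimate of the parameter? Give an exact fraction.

obs 1: x=-3/2 → posterior Normal(-29/17, 70/51)
obs 2: x=-5/2 → posterior Normal(-2, 70/81)
obs 3: x=0 → posterior Normal(-54/37, 70/111)
obs 4: x=2 → posterior Normal(-34/47, 70/141)
obs 5: x=0 → posterior Normal(-34/57, 70/171)
obs 6: x=3/4 → posterior Normal(-53/134, 70/201)
obs 7: x=-9/2 → posterior Normal(-13/14, 10/33)
obs 8: x=10 → posterior Normal(19/58, 70/261)
obs 9: x=7 → posterior Normal(197/194, 70/291)
obs 10: x=-8 → posterior Normal(37/214, 70/321)

37/214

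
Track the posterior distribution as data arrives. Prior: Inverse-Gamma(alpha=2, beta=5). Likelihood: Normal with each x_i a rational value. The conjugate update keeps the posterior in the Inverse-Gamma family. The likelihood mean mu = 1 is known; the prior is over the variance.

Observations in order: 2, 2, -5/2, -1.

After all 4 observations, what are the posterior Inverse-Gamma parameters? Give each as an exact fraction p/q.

alpha=4, beta=113/8

obs 1: x=2 → posterior Inverse-Gamma(5/2, 11/2)
obs 2: x=2 → posterior Inverse-Gamma(3, 6)
obs 3: x=-5/2 → posterior Inverse-Gamma(7/2, 97/8)
obs 4: x=-1 → posterior Inverse-Gamma(4, 113/8)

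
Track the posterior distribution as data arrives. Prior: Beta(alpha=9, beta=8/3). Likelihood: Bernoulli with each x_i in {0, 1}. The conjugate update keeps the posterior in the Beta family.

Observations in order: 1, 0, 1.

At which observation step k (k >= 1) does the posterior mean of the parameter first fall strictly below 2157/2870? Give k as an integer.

obs 1: x=1 → posterior Beta(10, 8/3)
obs 2: x=0 → posterior Beta(10, 11/3)
obs 3: x=1 → posterior Beta(11, 11/3)

k = 2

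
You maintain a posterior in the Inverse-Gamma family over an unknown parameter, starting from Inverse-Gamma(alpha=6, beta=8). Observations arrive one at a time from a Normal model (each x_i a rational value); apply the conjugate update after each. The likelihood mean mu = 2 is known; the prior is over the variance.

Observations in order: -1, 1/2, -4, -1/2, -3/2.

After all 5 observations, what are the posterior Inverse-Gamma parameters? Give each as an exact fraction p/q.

obs 1: x=-1 → posterior Inverse-Gamma(13/2, 25/2)
obs 2: x=1/2 → posterior Inverse-Gamma(7, 109/8)
obs 3: x=-4 → posterior Inverse-Gamma(15/2, 253/8)
obs 4: x=-1/2 → posterior Inverse-Gamma(8, 139/4)
obs 5: x=-3/2 → posterior Inverse-Gamma(17/2, 327/8)

alpha=17/2, beta=327/8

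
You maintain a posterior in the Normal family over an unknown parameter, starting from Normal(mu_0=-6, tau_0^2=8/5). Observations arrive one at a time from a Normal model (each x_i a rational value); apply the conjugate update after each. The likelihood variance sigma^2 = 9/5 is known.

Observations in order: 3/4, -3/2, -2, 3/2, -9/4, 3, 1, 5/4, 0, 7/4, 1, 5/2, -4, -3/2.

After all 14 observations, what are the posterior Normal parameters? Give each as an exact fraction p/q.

obs 1: x=3/4 → posterior Normal(-48/17, 72/85)
obs 2: x=-3/2 → posterior Normal(-12/5, 72/125)
obs 3: x=-2 → posterior Normal(-76/33, 24/55)
obs 4: x=3/2 → posterior Normal(-64/41, 72/205)
obs 5: x=-9/4 → posterior Normal(-82/49, 72/245)
obs 6: x=3 → posterior Normal(-58/57, 24/95)
obs 7: x=1 → posterior Normal(-10/13, 72/325)
obs 8: x=5/4 → posterior Normal(-40/73, 72/365)
obs 9: x=0 → posterior Normal(-40/81, 8/45)
obs 10: x=7/4 → posterior Normal(-26/89, 72/445)
obs 11: x=1 → posterior Normal(-18/97, 72/485)
obs 12: x=5/2 → posterior Normal(2/105, 24/175)
obs 13: x=-4 → posterior Normal(-30/113, 72/565)
obs 14: x=-3/2 → posterior Normal(-42/121, 72/605)

mu_0=-42/121, tau_0^2=72/605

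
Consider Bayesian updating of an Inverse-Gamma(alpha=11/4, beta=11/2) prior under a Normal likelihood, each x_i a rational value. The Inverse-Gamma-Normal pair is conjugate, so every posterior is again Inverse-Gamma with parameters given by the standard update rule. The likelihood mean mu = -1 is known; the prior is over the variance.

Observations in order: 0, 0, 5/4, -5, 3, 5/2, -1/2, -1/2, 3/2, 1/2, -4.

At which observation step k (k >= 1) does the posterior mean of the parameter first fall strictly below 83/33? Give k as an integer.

obs 1: x=0 → posterior Inverse-Gamma(13/4, 6)
obs 2: x=0 → posterior Inverse-Gamma(15/4, 13/2)
obs 3: x=5/4 → posterior Inverse-Gamma(17/4, 289/32)
obs 4: x=-5 → posterior Inverse-Gamma(19/4, 545/32)
obs 5: x=3 → posterior Inverse-Gamma(21/4, 801/32)
obs 6: x=5/2 → posterior Inverse-Gamma(23/4, 997/32)
obs 7: x=-1/2 → posterior Inverse-Gamma(25/4, 1001/32)
obs 8: x=-1/2 → posterior Inverse-Gamma(27/4, 1005/32)
obs 9: x=3/2 → posterior Inverse-Gamma(29/4, 1105/32)
obs 10: x=1/2 → posterior Inverse-Gamma(31/4, 1141/32)
obs 11: x=-4 → posterior Inverse-Gamma(33/4, 1285/32)

k = 2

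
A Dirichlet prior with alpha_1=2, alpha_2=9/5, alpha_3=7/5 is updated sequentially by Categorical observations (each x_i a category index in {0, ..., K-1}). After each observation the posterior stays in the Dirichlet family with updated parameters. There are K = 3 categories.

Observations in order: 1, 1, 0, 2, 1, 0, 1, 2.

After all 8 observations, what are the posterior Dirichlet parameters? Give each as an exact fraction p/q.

alpha_1=4, alpha_2=29/5, alpha_3=17/5

obs 1: x=1 → posterior Dirichlet(2, 14/5, 7/5)
obs 2: x=1 → posterior Dirichlet(2, 19/5, 7/5)
obs 3: x=0 → posterior Dirichlet(3, 19/5, 7/5)
obs 4: x=2 → posterior Dirichlet(3, 19/5, 12/5)
obs 5: x=1 → posterior Dirichlet(3, 24/5, 12/5)
obs 6: x=0 → posterior Dirichlet(4, 24/5, 12/5)
obs 7: x=1 → posterior Dirichlet(4, 29/5, 12/5)
obs 8: x=2 → posterior Dirichlet(4, 29/5, 17/5)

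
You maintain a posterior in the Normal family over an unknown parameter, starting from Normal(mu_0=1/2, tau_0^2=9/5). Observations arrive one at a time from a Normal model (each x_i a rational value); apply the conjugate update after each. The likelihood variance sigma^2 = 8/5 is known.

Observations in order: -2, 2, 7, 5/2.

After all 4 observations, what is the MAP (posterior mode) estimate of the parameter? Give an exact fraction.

179/88

obs 1: x=-2 → posterior Normal(-14/17, 72/85)
obs 2: x=2 → posterior Normal(2/13, 36/65)
obs 3: x=7 → posterior Normal(67/35, 72/175)
obs 4: x=5/2 → posterior Normal(179/88, 18/55)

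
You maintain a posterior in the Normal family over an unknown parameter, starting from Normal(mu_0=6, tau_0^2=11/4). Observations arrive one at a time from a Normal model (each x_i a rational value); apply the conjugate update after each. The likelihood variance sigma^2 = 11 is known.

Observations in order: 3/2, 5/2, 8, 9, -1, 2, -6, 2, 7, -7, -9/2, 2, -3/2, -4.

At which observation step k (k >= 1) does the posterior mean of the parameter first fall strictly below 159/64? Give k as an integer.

obs 1: x=3/2 → posterior Normal(51/10, 11/5)
obs 2: x=5/2 → posterior Normal(14/3, 11/6)
obs 3: x=8 → posterior Normal(36/7, 11/7)
obs 4: x=9 → posterior Normal(45/8, 11/8)
obs 5: x=-1 → posterior Normal(44/9, 11/9)
obs 6: x=2 → posterior Normal(23/5, 11/10)
obs 7: x=-6 → posterior Normal(40/11, 1)
obs 8: x=2 → posterior Normal(7/2, 11/12)
obs 9: x=7 → posterior Normal(49/13, 11/13)
obs 10: x=-7 → posterior Normal(3, 11/14)
obs 11: x=-9/2 → posterior Normal(5/2, 11/15)
obs 12: x=2 → posterior Normal(79/32, 11/16)
obs 13: x=-3/2 → posterior Normal(38/17, 11/17)
obs 14: x=-4 → posterior Normal(17/9, 11/18)

k = 12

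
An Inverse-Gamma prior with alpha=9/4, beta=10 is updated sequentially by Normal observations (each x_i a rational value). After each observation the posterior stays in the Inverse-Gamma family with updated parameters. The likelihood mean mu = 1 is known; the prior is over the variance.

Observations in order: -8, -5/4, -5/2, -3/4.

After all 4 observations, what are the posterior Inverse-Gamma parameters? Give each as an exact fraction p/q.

obs 1: x=-8 → posterior Inverse-Gamma(11/4, 101/2)
obs 2: x=-5/4 → posterior Inverse-Gamma(13/4, 1697/32)
obs 3: x=-5/2 → posterior Inverse-Gamma(15/4, 1893/32)
obs 4: x=-3/4 → posterior Inverse-Gamma(17/4, 971/16)

alpha=17/4, beta=971/16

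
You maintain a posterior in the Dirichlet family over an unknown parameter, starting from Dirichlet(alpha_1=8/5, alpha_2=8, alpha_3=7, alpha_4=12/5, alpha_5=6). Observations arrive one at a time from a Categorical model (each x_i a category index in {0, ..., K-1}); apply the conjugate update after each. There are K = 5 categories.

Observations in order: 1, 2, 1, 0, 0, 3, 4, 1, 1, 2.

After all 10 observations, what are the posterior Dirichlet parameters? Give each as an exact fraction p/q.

alpha_1=18/5, alpha_2=12, alpha_3=9, alpha_4=17/5, alpha_5=7

obs 1: x=1 → posterior Dirichlet(8/5, 9, 7, 12/5, 6)
obs 2: x=2 → posterior Dirichlet(8/5, 9, 8, 12/5, 6)
obs 3: x=1 → posterior Dirichlet(8/5, 10, 8, 12/5, 6)
obs 4: x=0 → posterior Dirichlet(13/5, 10, 8, 12/5, 6)
obs 5: x=0 → posterior Dirichlet(18/5, 10, 8, 12/5, 6)
obs 6: x=3 → posterior Dirichlet(18/5, 10, 8, 17/5, 6)
obs 7: x=4 → posterior Dirichlet(18/5, 10, 8, 17/5, 7)
obs 8: x=1 → posterior Dirichlet(18/5, 11, 8, 17/5, 7)
obs 9: x=1 → posterior Dirichlet(18/5, 12, 8, 17/5, 7)
obs 10: x=2 → posterior Dirichlet(18/5, 12, 9, 17/5, 7)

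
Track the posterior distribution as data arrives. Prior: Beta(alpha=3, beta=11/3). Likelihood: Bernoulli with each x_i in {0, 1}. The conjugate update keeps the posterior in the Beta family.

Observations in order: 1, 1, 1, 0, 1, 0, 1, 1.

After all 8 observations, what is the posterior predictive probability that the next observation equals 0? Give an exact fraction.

17/44

obs 1: x=1 → posterior Beta(4, 11/3)
obs 2: x=1 → posterior Beta(5, 11/3)
obs 3: x=1 → posterior Beta(6, 11/3)
obs 4: x=0 → posterior Beta(6, 14/3)
obs 5: x=1 → posterior Beta(7, 14/3)
obs 6: x=0 → posterior Beta(7, 17/3)
obs 7: x=1 → posterior Beta(8, 17/3)
obs 8: x=1 → posterior Beta(9, 17/3)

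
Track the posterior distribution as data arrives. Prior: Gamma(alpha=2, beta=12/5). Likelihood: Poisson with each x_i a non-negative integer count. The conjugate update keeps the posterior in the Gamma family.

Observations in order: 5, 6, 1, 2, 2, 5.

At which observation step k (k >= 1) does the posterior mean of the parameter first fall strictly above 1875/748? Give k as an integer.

obs 1: x=5 → posterior Gamma(7, 17/5)
obs 2: x=6 → posterior Gamma(13, 22/5)
obs 3: x=1 → posterior Gamma(14, 27/5)
obs 4: x=2 → posterior Gamma(16, 32/5)
obs 5: x=2 → posterior Gamma(18, 37/5)
obs 6: x=5 → posterior Gamma(23, 42/5)

k = 2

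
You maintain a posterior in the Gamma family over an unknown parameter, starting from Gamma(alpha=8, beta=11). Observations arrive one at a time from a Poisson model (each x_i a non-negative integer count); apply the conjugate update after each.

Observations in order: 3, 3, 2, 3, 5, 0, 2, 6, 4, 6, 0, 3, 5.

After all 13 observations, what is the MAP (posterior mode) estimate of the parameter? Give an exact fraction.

obs 1: x=3 → posterior Gamma(11, 12)
obs 2: x=3 → posterior Gamma(14, 13)
obs 3: x=2 → posterior Gamma(16, 14)
obs 4: x=3 → posterior Gamma(19, 15)
obs 5: x=5 → posterior Gamma(24, 16)
obs 6: x=0 → posterior Gamma(24, 17)
obs 7: x=2 → posterior Gamma(26, 18)
obs 8: x=6 → posterior Gamma(32, 19)
obs 9: x=4 → posterior Gamma(36, 20)
obs 10: x=6 → posterior Gamma(42, 21)
obs 11: x=0 → posterior Gamma(42, 22)
obs 12: x=3 → posterior Gamma(45, 23)
obs 13: x=5 → posterior Gamma(50, 24)

49/24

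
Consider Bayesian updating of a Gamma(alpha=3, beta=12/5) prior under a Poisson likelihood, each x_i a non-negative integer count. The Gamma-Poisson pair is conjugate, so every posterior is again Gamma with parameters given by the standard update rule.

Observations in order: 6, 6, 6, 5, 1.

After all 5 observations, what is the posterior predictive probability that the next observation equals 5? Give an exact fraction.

6166748874467173522744018641509546905313306771875/46506696189172717222664046496450400471646600167424

obs 1: x=6 → posterior Gamma(9, 17/5)
obs 2: x=6 → posterior Gamma(15, 22/5)
obs 3: x=6 → posterior Gamma(21, 27/5)
obs 4: x=5 → posterior Gamma(26, 32/5)
obs 5: x=1 → posterior Gamma(27, 37/5)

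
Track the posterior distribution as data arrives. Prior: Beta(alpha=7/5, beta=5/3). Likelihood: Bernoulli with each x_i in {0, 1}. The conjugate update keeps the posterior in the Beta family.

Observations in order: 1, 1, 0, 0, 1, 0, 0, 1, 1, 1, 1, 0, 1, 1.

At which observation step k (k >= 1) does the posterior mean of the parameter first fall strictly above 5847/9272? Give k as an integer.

k = 2

obs 1: x=1 → posterior Beta(12/5, 5/3)
obs 2: x=1 → posterior Beta(17/5, 5/3)
obs 3: x=0 → posterior Beta(17/5, 8/3)
obs 4: x=0 → posterior Beta(17/5, 11/3)
obs 5: x=1 → posterior Beta(22/5, 11/3)
obs 6: x=0 → posterior Beta(22/5, 14/3)
obs 7: x=0 → posterior Beta(22/5, 17/3)
obs 8: x=1 → posterior Beta(27/5, 17/3)
obs 9: x=1 → posterior Beta(32/5, 17/3)
obs 10: x=1 → posterior Beta(37/5, 17/3)
obs 11: x=1 → posterior Beta(42/5, 17/3)
obs 12: x=0 → posterior Beta(42/5, 20/3)
obs 13: x=1 → posterior Beta(47/5, 20/3)
obs 14: x=1 → posterior Beta(52/5, 20/3)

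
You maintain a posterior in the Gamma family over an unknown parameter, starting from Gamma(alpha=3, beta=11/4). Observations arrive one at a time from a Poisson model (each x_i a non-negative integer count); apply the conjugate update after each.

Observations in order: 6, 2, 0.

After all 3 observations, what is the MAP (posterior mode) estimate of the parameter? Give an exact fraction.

40/23

obs 1: x=6 → posterior Gamma(9, 15/4)
obs 2: x=2 → posterior Gamma(11, 19/4)
obs 3: x=0 → posterior Gamma(11, 23/4)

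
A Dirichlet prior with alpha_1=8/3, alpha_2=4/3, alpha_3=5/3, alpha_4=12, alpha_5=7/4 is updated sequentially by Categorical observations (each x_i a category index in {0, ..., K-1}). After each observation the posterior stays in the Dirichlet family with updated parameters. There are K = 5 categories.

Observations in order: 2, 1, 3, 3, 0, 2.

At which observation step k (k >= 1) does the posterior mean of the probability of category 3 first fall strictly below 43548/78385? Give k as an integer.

obs 1: x=2 → posterior Dirichlet(8/3, 4/3, 8/3, 12, 7/4)
obs 2: x=1 → posterior Dirichlet(8/3, 7/3, 8/3, 12, 7/4)
obs 3: x=3 → posterior Dirichlet(8/3, 7/3, 8/3, 13, 7/4)
obs 4: x=3 → posterior Dirichlet(8/3, 7/3, 8/3, 14, 7/4)
obs 5: x=0 → posterior Dirichlet(11/3, 7/3, 8/3, 14, 7/4)
obs 6: x=2 → posterior Dirichlet(11/3, 7/3, 11/3, 14, 7/4)

k = 6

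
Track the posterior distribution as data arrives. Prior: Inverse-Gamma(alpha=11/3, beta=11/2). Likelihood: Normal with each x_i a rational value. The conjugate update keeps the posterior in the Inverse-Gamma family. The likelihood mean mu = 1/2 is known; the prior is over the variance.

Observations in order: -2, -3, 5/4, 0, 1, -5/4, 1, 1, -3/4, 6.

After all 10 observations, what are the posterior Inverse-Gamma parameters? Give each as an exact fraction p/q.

obs 1: x=-2 → posterior Inverse-Gamma(25/6, 69/8)
obs 2: x=-3 → posterior Inverse-Gamma(14/3, 59/4)
obs 3: x=5/4 → posterior Inverse-Gamma(31/6, 481/32)
obs 4: x=0 → posterior Inverse-Gamma(17/3, 485/32)
obs 5: x=1 → posterior Inverse-Gamma(37/6, 489/32)
obs 6: x=-5/4 → posterior Inverse-Gamma(20/3, 269/16)
obs 7: x=1 → posterior Inverse-Gamma(43/6, 271/16)
obs 8: x=1 → posterior Inverse-Gamma(23/3, 273/16)
obs 9: x=-3/4 → posterior Inverse-Gamma(49/6, 571/32)
obs 10: x=6 → posterior Inverse-Gamma(26/3, 1055/32)

alpha=26/3, beta=1055/32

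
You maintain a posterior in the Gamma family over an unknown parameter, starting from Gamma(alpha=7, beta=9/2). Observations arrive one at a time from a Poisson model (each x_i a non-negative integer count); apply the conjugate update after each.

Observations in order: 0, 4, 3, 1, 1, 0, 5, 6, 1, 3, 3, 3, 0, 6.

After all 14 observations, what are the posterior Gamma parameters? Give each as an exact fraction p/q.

alpha=43, beta=37/2

obs 1: x=0 → posterior Gamma(7, 11/2)
obs 2: x=4 → posterior Gamma(11, 13/2)
obs 3: x=3 → posterior Gamma(14, 15/2)
obs 4: x=1 → posterior Gamma(15, 17/2)
obs 5: x=1 → posterior Gamma(16, 19/2)
obs 6: x=0 → posterior Gamma(16, 21/2)
obs 7: x=5 → posterior Gamma(21, 23/2)
obs 8: x=6 → posterior Gamma(27, 25/2)
obs 9: x=1 → posterior Gamma(28, 27/2)
obs 10: x=3 → posterior Gamma(31, 29/2)
obs 11: x=3 → posterior Gamma(34, 31/2)
obs 12: x=3 → posterior Gamma(37, 33/2)
obs 13: x=0 → posterior Gamma(37, 35/2)
obs 14: x=6 → posterior Gamma(43, 37/2)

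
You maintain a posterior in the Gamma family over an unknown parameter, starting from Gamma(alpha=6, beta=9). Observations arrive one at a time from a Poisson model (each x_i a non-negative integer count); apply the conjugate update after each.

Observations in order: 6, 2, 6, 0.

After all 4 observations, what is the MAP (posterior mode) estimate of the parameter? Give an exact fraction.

obs 1: x=6 → posterior Gamma(12, 10)
obs 2: x=2 → posterior Gamma(14, 11)
obs 3: x=6 → posterior Gamma(20, 12)
obs 4: x=0 → posterior Gamma(20, 13)

19/13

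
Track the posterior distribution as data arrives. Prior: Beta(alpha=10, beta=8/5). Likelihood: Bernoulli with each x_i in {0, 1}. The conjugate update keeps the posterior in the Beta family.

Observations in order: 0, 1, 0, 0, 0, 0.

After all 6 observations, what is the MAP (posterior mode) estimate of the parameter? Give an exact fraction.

25/39

obs 1: x=0 → posterior Beta(10, 13/5)
obs 2: x=1 → posterior Beta(11, 13/5)
obs 3: x=0 → posterior Beta(11, 18/5)
obs 4: x=0 → posterior Beta(11, 23/5)
obs 5: x=0 → posterior Beta(11, 28/5)
obs 6: x=0 → posterior Beta(11, 33/5)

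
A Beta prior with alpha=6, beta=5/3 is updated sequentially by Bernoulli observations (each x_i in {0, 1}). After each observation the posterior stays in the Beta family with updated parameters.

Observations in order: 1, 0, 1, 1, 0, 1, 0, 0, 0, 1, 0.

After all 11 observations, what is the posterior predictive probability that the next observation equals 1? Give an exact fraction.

obs 1: x=1 → posterior Beta(7, 5/3)
obs 2: x=0 → posterior Beta(7, 8/3)
obs 3: x=1 → posterior Beta(8, 8/3)
obs 4: x=1 → posterior Beta(9, 8/3)
obs 5: x=0 → posterior Beta(9, 11/3)
obs 6: x=1 → posterior Beta(10, 11/3)
obs 7: x=0 → posterior Beta(10, 14/3)
obs 8: x=0 → posterior Beta(10, 17/3)
obs 9: x=0 → posterior Beta(10, 20/3)
obs 10: x=1 → posterior Beta(11, 20/3)
obs 11: x=0 → posterior Beta(11, 23/3)

33/56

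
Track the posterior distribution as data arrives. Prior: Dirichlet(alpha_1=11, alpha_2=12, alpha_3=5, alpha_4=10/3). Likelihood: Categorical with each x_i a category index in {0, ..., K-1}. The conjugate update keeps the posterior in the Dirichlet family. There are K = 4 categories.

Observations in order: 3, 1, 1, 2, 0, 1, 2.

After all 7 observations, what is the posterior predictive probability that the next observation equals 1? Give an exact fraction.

9/23

obs 1: x=3 → posterior Dirichlet(11, 12, 5, 13/3)
obs 2: x=1 → posterior Dirichlet(11, 13, 5, 13/3)
obs 3: x=1 → posterior Dirichlet(11, 14, 5, 13/3)
obs 4: x=2 → posterior Dirichlet(11, 14, 6, 13/3)
obs 5: x=0 → posterior Dirichlet(12, 14, 6, 13/3)
obs 6: x=1 → posterior Dirichlet(12, 15, 6, 13/3)
obs 7: x=2 → posterior Dirichlet(12, 15, 7, 13/3)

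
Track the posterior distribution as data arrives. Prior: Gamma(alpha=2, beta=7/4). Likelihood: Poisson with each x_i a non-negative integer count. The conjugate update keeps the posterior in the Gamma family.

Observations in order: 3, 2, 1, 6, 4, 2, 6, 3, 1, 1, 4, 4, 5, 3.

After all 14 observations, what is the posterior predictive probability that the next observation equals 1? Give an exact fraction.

obs 1: x=3 → posterior Gamma(5, 11/4)
obs 2: x=2 → posterior Gamma(7, 15/4)
obs 3: x=1 → posterior Gamma(8, 19/4)
obs 4: x=6 → posterior Gamma(14, 23/4)
obs 5: x=4 → posterior Gamma(18, 27/4)
obs 6: x=2 → posterior Gamma(20, 31/4)
obs 7: x=6 → posterior Gamma(26, 35/4)
obs 8: x=3 → posterior Gamma(29, 39/4)
obs 9: x=1 → posterior Gamma(30, 43/4)
obs 10: x=1 → posterior Gamma(31, 47/4)
obs 11: x=4 → posterior Gamma(35, 51/4)
obs 12: x=4 → posterior Gamma(39, 55/4)
obs 13: x=5 → posterior Gamma(44, 59/4)
obs 14: x=3 → posterior Gamma(47, 63/4)

696889102860378599591180532039776105965772733511607601604750733744055892453614209916996/4483224940666198270986387212125921182677246728561944699423642807216798233004677538363841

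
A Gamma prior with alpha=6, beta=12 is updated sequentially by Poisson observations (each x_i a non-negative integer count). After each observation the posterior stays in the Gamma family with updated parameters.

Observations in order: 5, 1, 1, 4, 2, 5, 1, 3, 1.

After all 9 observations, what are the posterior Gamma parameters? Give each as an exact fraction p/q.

obs 1: x=5 → posterior Gamma(11, 13)
obs 2: x=1 → posterior Gamma(12, 14)
obs 3: x=1 → posterior Gamma(13, 15)
obs 4: x=4 → posterior Gamma(17, 16)
obs 5: x=2 → posterior Gamma(19, 17)
obs 6: x=5 → posterior Gamma(24, 18)
obs 7: x=1 → posterior Gamma(25, 19)
obs 8: x=3 → posterior Gamma(28, 20)
obs 9: x=1 → posterior Gamma(29, 21)

alpha=29, beta=21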